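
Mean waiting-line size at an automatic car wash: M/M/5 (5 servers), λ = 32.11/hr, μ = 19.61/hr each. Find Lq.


a = λ/μ = 1.6374; ρ = a/5 = 0.3275
P₀ = 0.193982
Lq = P₀·a^c·ρ / (c!·(1−ρ)²) = 0.193982·11.77101·0.3275/(120·0.45228)
= 0.01378

Final: 0.01378


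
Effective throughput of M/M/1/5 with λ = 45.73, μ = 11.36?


ρ = 4.0255; P_K = (1−ρ)ρ^5/(1−ρ^6) = 0.751762
λ_eff = λ(1 − P_K) = 45.73·(1 − 0.751762) = 45.73·0.248238 = 11.3519 /hr

Final: 11.3519 /hr


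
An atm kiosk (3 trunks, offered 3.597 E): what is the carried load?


B(3,3.597) = 0.412085 (Erlang-B)
Carried load = a(1 − B) = 3.597·(1 − 0.412085) = 3.597·0.587915 = 2.1147 E

Final: 2.1147 Erlangs


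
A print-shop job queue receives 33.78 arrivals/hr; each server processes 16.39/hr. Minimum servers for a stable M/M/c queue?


Stability requires cμ > λ ⇔ c > λ/μ.
λ/μ = 33.78/16.39 = 2.0610
Minimum integer c = ⌊2.0610⌋ + 1 = 3
Check: 3·16.39 = 49.17 > 33.78, while 2·16.39 = 32.78 ≤ 33.78

Final: 3 servers


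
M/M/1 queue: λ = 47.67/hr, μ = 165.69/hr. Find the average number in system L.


ρ = λ/μ = 47.67/165.69 = 0.2877
L = ρ/(1−ρ) = 0.2877/(1 − 0.2877) = 0.2877/0.7123 = 0.4039

Final: 0.4039


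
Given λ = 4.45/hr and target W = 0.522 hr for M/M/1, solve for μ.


W = 1/(μ−λ) ⇒ μ − λ = 1/W = 1/0.522 = 1.9157
μ = λ + 1/W = 4.45 + 1.9157 = 6.3657 per hr

Final: 6.3657 /hr


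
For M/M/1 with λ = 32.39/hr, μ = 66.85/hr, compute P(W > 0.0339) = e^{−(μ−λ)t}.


W ~ Exponential(μ−λ) for M/M/1.
μ − λ = 66.85 − 32.39 = 34.4600
P(W > t) = e^{−(μ−λ)t} = e^{−1.1682} = 0.310928

Final: 0.310928


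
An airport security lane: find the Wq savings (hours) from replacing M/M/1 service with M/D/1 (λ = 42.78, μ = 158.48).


ρ = 42.78/158.48 = 0.2699
Wq(M/M/1) = ρ/(μ−λ) = 0.2699/115.70 = 0.002333 hr
Wq(M/D/1) = ρ/(2(μ−λ)) = 0.001167 hr
Savings = 0.002333 − 0.001167 = 0.001167 hr

Final: 0.001167 hr


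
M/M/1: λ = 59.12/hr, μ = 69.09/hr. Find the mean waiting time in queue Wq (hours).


ρ = 59.12/69.09 = 0.8557
Wq = ρ/(μ−λ) = 0.8557/(69.09 − 59.12) = 0.8557/9.97 = 0.08583 hr

Final: 0.08583 hr


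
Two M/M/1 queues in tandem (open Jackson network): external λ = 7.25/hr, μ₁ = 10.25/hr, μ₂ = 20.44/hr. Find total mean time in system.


Each node sees arrival rate λ = 7.25/hr (tandem ⇒ throughput preserved).
W₁ = 1/(μ₁−λ) = 1/(10.25−7.25) = 0.33333 hr
W₂ = 1/(μ₂−λ) = 1/(20.44−7.25) = 0.07582 hr
W_total = W₁ + W₂ = 0.33333 + 0.07582 = 0.40915 hr

Final: 0.40915 hr


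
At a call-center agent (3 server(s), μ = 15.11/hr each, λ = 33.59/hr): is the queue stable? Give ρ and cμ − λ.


Total capacity cμ = 3·15.11 = 45.33/hr
ρ = λ/(cμ) = 33.59/45.33 = 0.7410
Stable ⇔ ρ < 1: YES
Spare capacity = cμ − λ = 45.33 − 33.59 = 11.74/hr

Final: ρ = 0.7410; stable; margin = 11.74/hr


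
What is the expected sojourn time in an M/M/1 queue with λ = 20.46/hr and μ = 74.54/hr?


W = 1/(μ−λ) = 1/(74.54 − 20.46) = 1/54.08 = 0.01849 hr

Final: 0.01849 hr


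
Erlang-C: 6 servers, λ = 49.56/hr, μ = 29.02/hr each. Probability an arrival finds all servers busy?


a = λ/μ = 1.7078; ρ = a/6 = 0.2846
P₀ = 0.181165 (from M/M/c formula)
C(c,a) = [a^c/(c!(1−ρ))]·P₀ = [24.80866/(720·0.7154)]·0.181165
= 0.04817·0.181165 = 0.008726

Final: 0.008726


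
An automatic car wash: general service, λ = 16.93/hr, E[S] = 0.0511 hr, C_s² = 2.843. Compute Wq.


ρ = λ·E[S] = 16.93·0.0511 = 0.8651
E[S²] = E[S]²(1+C_s²) = 0.0511²·(1+2.843) = 0.010035
Wq = λ·E[S²]/(2(1−ρ)) = 16.93·0.010035/(2·0.1349) = 0.62980 hr

Final: 0.62980 hr


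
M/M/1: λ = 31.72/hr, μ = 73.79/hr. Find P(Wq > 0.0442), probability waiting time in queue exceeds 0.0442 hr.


ρ = 31.72/73.79 = 0.4299
P(Wq > t) = ρ·e^{−(μ−λ)t} = 0.4299·e^{−1.8595}
= 0.4299·0.155751 = 0.066953

Final: 0.066953


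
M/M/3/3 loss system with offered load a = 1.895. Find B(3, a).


B(c,a) = (a^c/c!) / Σ_{k=0}^{c} a^k/k!
a^3/3! = 1.134165
Σ terms (k=0..3): 1.00000 + 1.89500 + 1.79551 + 1.13417 = 5.824678
B = 1.134165/5.824678 = 0.194717

Final: 0.194717


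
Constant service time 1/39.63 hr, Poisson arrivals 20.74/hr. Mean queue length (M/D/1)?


ρ = 20.74/39.63 = 0.5233
M/D/1: Lq = ρ²/(2(1−ρ)) = 0.2739/(2·0.4767) = 0.28730

Final: 0.28730


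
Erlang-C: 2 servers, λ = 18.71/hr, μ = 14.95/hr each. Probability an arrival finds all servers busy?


a = λ/μ = 1.2515; ρ = a/2 = 0.6258
P₀ = 0.230200 (from M/M/c formula)
C(c,a) = [a^c/(c!(1−ρ))]·P₀ = [1.56626/(2·0.3742)]·0.230200
= 2.09255·0.230200 = 0.481705

Final: 0.481705


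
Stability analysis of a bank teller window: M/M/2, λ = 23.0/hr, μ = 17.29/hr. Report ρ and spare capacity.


Total capacity cμ = 2·17.29 = 34.58/hr
ρ = λ/(cμ) = 23.0/34.58 = 0.6651
Stable ⇔ ρ < 1: YES
Spare capacity = cμ − λ = 34.58 − 23.0 = 11.58/hr

Final: ρ = 0.6651; stable; margin = 11.58/hr


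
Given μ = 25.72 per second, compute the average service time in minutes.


Mean service time = 1/μ = 1/25.72 second = 0.03888 second
In minutes: 0.03888 × 0.0166667 = 0.0006480 min

Final: 0.0006480 min


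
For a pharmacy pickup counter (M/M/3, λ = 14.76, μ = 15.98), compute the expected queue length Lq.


a = λ/μ = 0.9237; ρ = a/3 = 0.3079
P₀ = 0.393704
Lq = P₀·a^c·ρ / (c!·(1−ρ)²) = 0.393704·0.78800·0.3079/(6·0.47902)
= 0.03323

Final: 0.03323


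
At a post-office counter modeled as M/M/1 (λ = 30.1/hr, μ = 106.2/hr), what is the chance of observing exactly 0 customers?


ρ = 30.1/106.2 = 0.2834
P_n = (1−ρ)·ρ^n = (1 − 0.2834)·0.2834^0 = 0.7166·1.000000 = 0.716573

Final: 0.716573


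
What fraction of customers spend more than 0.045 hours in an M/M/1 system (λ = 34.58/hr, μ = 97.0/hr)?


W ~ Exponential(μ−λ) for M/M/1.
μ − λ = 97.0 − 34.58 = 62.4200
P(W > t) = e^{−(μ−λ)t} = e^{−2.8089} = 0.060271

Final: 0.060271


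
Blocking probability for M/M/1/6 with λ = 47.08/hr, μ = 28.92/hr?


ρ = λ/μ = 47.08/28.92 = 1.6279
P_K = (1−ρ)ρ^K/(1−ρ^(K+1)) = (-0.6279·18.613541)/(1 − 30.301711)
= -11.688171/-29.301711 = 0.398890

Final: 0.398890


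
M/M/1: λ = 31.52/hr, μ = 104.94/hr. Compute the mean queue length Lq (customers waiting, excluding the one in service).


ρ = 31.52/104.94 = 0.3004
Lq = ρ²/(1−ρ) = 0.09022/0.6996 = 0.1289

Final: 0.1289


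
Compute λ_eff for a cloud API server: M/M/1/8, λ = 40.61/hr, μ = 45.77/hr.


ρ = 0.8873; P_K = (1−ρ)ρ^8/(1−ρ^9) = 0.065683
λ_eff = λ(1 − P_K) = 40.61·(1 − 0.065683) = 40.61·0.934317 = 37.9426 /hr

Final: 37.9426 /hr


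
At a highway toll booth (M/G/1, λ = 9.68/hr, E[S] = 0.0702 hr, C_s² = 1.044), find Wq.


ρ = λ·E[S] = 9.68·0.0702 = 0.6795
E[S²] = E[S]²(1+C_s²) = 0.0702²·(1+1.044) = 0.010073
Wq = λ·E[S²]/(2(1−ρ)) = 9.68·0.010073/(2·0.3205) = 0.15213 hr

Final: 0.15213 hr


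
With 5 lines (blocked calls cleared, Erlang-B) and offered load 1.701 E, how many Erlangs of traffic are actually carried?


B(5,1.701) = 0.021832 (Erlang-B)
Carried load = a(1 − B) = 1.701·(1 − 0.021832) = 1.701·0.978168 = 1.6639 E

Final: 1.6639 Erlangs


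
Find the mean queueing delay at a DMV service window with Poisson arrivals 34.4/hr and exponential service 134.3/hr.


ρ = 34.4/134.3 = 0.2561
Wq = ρ/(μ−λ) = 0.2561/(134.3 − 34.4) = 0.2561/99.90 = 0.002564 hr

Final: 0.002564 hr


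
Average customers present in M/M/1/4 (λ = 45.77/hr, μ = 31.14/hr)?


ρ = 45.77/31.14 = 1.4698
L = ρ[1 − (K+1)ρ^K + Kρ^(K+1)] / [(1−ρ)(1−ρ^(K+1))]
Numerator: 1.4698·(1 − 5·4.667123 + 4·6.859801) = 7.501328
Denominator: (-0.4698)·(-5.859801) = 2.753015
L = 7.501328/2.753015 = 2.7248

Final: 2.7248


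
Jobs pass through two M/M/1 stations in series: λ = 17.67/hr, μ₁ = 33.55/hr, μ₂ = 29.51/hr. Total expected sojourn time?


Each node sees arrival rate λ = 17.67/hr (tandem ⇒ throughput preserved).
W₁ = 1/(μ₁−λ) = 1/(33.55−17.67) = 0.06297 hr
W₂ = 1/(μ₂−λ) = 1/(29.51−17.67) = 0.08446 hr
W_total = W₁ + W₂ = 0.06297 + 0.08446 = 0.14743 hr

Final: 0.14743 hr


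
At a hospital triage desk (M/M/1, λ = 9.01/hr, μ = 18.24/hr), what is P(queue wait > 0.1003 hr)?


ρ = 9.01/18.24 = 0.4940
P(Wq > t) = ρ·e^{−(μ−λ)t} = 0.4940·e^{−0.9258}
= 0.4940·0.396227 = 0.195724

Final: 0.195724


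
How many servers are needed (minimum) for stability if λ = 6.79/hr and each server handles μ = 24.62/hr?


Stability requires cμ > λ ⇔ c > λ/μ.
λ/μ = 6.79/24.62 = 0.2758
Minimum integer c = ⌊0.2758⌋ + 1 = 1
Check: 1·24.62 = 24.62 > 6.79, while 0·24.62 = 0.00 ≤ 6.79

Final: 1 servers


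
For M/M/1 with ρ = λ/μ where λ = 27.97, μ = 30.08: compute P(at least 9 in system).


ρ = 27.97/30.08 = 0.9299
P(N ≥ n) = ρ^n = 0.9299^9 = 0.519675

Final: 0.519675


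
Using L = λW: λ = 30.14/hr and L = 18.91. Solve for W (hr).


W = L/λ = 18.91/30.14 = 0.6274 hr

Final: 0.6274 hr


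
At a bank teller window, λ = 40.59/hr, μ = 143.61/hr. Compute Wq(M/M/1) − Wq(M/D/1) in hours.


ρ = 40.59/143.61 = 0.2826
Wq(M/M/1) = ρ/(μ−λ) = 0.2826/103.02 = 0.002744 hr
Wq(M/D/1) = ρ/(2(μ−λ)) = 0.001372 hr
Savings = 0.002744 − 0.001372 = 0.001372 hr

Final: 0.001372 hr


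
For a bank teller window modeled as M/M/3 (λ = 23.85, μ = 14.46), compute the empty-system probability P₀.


a = λ/μ = 23.85/14.46 = 1.6494; ρ = a/c = 0.5498
Σ_{k=0}^{2} a^k/k! (terms k=0..2) = 1.00000 + 1.64938 + 1.36022 = 4.00960
Tail: a^3/(3!(1−ρ)) = 4.48704/(6·0.4502) = 1.66110
P₀ = 1/(4.00960 + 1.66110) = 1/5.67070 = 0.176345

Final: 0.176345


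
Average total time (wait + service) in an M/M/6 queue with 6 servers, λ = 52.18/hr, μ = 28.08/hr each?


a = 1.8583; ρ = 0.3097; P₀ = 0.155796
Lq = P₀·a^c·ρ/(c!(1−ρ)²) = 0.005791
Wq = Lq/λ = 0.005791/52.18 = 0.0001110 hr
W = Wq + 1/μ = 0.0001110 + 0.03561 = 0.03572 hr

Final: 0.03572 hr


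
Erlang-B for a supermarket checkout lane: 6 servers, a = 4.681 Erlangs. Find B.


B(c,a) = (a^c/c!) / Σ_{k=0}^{c} a^k/k!
a^6/6! = 14.611653
Σ terms (k=0..6): 1.00000 + 4.68100 + 10.95588 + 17.09483 + 20.00522 + 18.72889 + 14.61165 = 87.077465
B = 14.611653/87.077465 = 0.167801

Final: 0.167801


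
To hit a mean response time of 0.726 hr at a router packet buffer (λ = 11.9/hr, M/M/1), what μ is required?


W = 1/(μ−λ) ⇒ μ − λ = 1/W = 1/0.726 = 1.3774
μ = λ + 1/W = 11.9 + 1.3774 = 13.2774 per hr

Final: 13.2774 /hr


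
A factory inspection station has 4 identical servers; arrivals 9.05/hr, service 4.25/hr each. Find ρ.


ρ = λ/(cμ) = 9.05/(4·4.25) = 9.05/17.00 = 0.5324

Final: 0.5324


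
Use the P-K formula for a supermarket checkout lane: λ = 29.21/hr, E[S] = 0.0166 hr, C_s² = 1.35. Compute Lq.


ρ = λ·E[S] = 29.21·0.0166 = 0.4849
Lq = ρ²(1+C_s²)/(2(1−ρ)) = 0.2351·(1+1.35)/(2·0.5151)
= 0.2351·2.3500/1.0302 = 0.53631

Final: 0.53631


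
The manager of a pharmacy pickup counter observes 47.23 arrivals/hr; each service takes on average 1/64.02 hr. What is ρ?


ρ = λ/μ = 47.23/64.02 = 0.7377

Final: 0.7377


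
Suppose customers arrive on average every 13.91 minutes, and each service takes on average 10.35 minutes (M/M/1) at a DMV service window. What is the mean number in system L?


λ = 60/13.91 = 4.3134 /hr
μ = 60/10.35 = 5.7971 /hr
ρ = λ/μ = 4.3134/5.7971 = 0.7441
L = ρ/(1−ρ) = 0.7441/0.2559 = 2.9073

Final: 2.9073


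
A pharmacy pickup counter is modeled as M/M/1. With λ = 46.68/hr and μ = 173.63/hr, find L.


ρ = λ/μ = 46.68/173.63 = 0.2688
L = ρ/(1−ρ) = 0.2688/(1 − 0.2688) = 0.2688/0.7312 = 0.3677

Final: 0.3677


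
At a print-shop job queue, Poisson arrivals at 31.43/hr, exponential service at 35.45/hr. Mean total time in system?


W = 1/(μ−λ) = 1/(35.45 − 31.43) = 1/4.02 = 0.2488 hr

Final: 0.2488 hr


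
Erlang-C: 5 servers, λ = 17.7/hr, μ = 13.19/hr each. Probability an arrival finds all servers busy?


a = λ/μ = 1.3419; ρ = a/5 = 0.2684
P₀ = 0.261115 (from M/M/c formula)
C(c,a) = [a^c/(c!(1−ρ))]·P₀ = [4.35153/(120·0.7316)]·0.261115
= 0.04957·0.261115 = 0.012942

Final: 0.012942


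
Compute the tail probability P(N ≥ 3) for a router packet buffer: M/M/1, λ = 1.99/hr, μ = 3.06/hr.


ρ = 1.99/3.06 = 0.6503
P(N ≥ n) = ρ^n = 0.6503^3 = 0.275039

Final: 0.275039


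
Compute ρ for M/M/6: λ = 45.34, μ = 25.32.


ρ = λ/(cμ) = 45.34/(6·25.32) = 45.34/151.92 = 0.2984

Final: 0.2984


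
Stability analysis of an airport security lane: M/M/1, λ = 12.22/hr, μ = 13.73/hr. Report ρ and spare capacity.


Total capacity cμ = 1·13.73 = 13.73/hr
ρ = λ/(cμ) = 12.22/13.73 = 0.8900
Stable ⇔ ρ < 1: YES
Spare capacity = cμ − λ = 13.73 − 12.22 = 1.51/hr

Final: ρ = 0.8900; stable; margin = 1.51/hr


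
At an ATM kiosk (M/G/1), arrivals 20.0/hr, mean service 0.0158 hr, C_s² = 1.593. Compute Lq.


ρ = λ·E[S] = 20.0·0.0158 = 0.3160
Lq = ρ²(1+C_s²)/(2(1−ρ)) = 0.09986·(1+1.593)/(2·0.6840)
= 0.09986·2.5930/1.3680 = 0.18927

Final: 0.18927


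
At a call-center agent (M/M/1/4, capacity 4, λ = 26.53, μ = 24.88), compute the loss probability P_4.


ρ = λ/μ = 26.53/24.88 = 1.0663
P_K = (1−ρ)ρ^K/(1−ρ^(K+1)) = (-0.06632·1.292848)/(1 − 1.378588)
= -0.085740/-0.378588 = 0.226472

Final: 0.226472


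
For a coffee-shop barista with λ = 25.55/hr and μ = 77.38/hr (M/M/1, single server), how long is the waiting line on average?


ρ = 25.55/77.38 = 0.3302
Lq = ρ²/(1−ρ) = 0.1090/0.6698 = 0.1628

Final: 0.1628


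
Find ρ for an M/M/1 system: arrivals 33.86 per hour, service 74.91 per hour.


ρ = λ/μ = 33.86/74.91 = 0.4520

Final: 0.4520


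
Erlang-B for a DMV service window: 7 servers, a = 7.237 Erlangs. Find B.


B(c,a) = (a^c/c!) / Σ_{k=0}^{c} a^k/k!
a^7/7! = 206.290616
Σ terms (k=0..7): 1.00000 + 7.23700 + 26.18708 + 63.17198 + 114.29390 + 165.42899 + 199.53493 + 206.29062 = 783.144499
B = 206.290616/783.144499 = 0.263413

Final: 0.263413


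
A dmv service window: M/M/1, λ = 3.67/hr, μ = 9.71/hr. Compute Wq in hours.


ρ = 3.67/9.71 = 0.3780
Wq = ρ/(μ−λ) = 0.3780/(9.71 − 3.67) = 0.3780/6.04 = 0.06258 hr

Final: 0.06258 hr


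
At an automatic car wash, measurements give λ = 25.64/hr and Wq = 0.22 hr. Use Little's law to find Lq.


Lq = λWq = 25.64·0.22 = 5.6408

Final: 5.6408


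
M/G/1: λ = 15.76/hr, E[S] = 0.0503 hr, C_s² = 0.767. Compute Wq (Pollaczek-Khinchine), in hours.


ρ = λ·E[S] = 15.76·0.0503 = 0.7927
E[S²] = E[S]²(1+C_s²) = 0.0503²·(1+0.767) = 0.004471
Wq = λ·E[S²]/(2(1−ρ)) = 15.76·0.004471/(2·0.2073) = 0.16996 hr

Final: 0.16996 hr


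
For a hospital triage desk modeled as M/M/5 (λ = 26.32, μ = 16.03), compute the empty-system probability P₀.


a = λ/μ = 26.32/16.03 = 1.6419; ρ = a/c = 0.3284
Σ_{k=0}^{4} a^k/k! (terms k=0..4) = 1.00000 + 1.64192 + 1.34795 + 0.73774 + 0.30283 = 5.03045
Tail: a^5/(5!(1−ρ)) = 11.93333/(120·0.6716) = 0.14807
P₀ = 1/(5.03045 + 0.14807) = 1/5.17852 = 0.193106

Final: 0.193106


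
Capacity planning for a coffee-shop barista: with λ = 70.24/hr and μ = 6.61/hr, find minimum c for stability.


Stability requires cμ > λ ⇔ c > λ/μ.
λ/μ = 70.24/6.61 = 10.6263
Minimum integer c = ⌊10.6263⌋ + 1 = 11
Check: 11·6.61 = 72.71 > 70.24, while 10·6.61 = 66.10 ≤ 70.24

Final: 11 servers


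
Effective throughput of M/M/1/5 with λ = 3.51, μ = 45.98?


ρ = 0.07634; P_K = (1−ρ)ρ^5/(1−ρ^6) = 0.000002394
λ_eff = λ(1 − P_K) = 3.51·(1 − 0.000002394) = 3.51·0.999998 = 3.5100 /hr

Final: 3.5100 /hr


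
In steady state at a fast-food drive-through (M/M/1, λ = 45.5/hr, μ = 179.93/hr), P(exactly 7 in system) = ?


ρ = 45.5/179.93 = 0.2529
P_n = (1−ρ)·ρ^n = (1 − 0.2529)·0.2529^7 = 0.7471·0.00006612 = 0.00004940

Final: 0.00004940


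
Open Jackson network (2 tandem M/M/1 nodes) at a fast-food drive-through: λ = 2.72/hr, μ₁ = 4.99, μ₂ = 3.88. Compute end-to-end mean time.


Each node sees arrival rate λ = 2.72/hr (tandem ⇒ throughput preserved).
W₁ = 1/(μ₁−λ) = 1/(4.99−2.72) = 0.44053 hr
W₂ = 1/(μ₂−λ) = 1/(3.88−2.72) = 0.86207 hr
W_total = W₁ + W₂ = 0.44053 + 0.86207 = 1.30260 hr

Final: 1.30260 hr


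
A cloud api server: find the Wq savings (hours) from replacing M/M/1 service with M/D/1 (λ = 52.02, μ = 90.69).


ρ = 52.02/90.69 = 0.5736
Wq(M/M/1) = ρ/(μ−λ) = 0.5736/38.67 = 0.01483 hr
Wq(M/D/1) = ρ/(2(μ−λ)) = 0.007417 hr
Savings = 0.01483 − 0.007417 = 0.007417 hr

Final: 0.007417 hr


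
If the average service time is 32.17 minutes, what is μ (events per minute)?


μ = 1/(service time) in consistent units.
1 minute = 1 min, so μ = 1/32.17 = 0.03108 per minute

Final: 0.03108 /min


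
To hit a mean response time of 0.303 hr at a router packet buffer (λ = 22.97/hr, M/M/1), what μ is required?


W = 1/(μ−λ) ⇒ μ − λ = 1/W = 1/0.303 = 3.3003
μ = λ + 1/W = 22.97 + 3.3003 = 26.2703 per hr

Final: 26.2703 /hr


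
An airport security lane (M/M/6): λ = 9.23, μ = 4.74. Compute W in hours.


a = 1.9473; ρ = 0.3245; P₀ = 0.142486
Lq = P₀·a^c·ρ/(c!(1−ρ)²) = 0.007675
Wq = Lq/λ = 0.007675/9.23 = 0.0008315 hr
W = Wq + 1/μ = 0.0008315 + 0.21097 = 0.21180 hr

Final: 0.21180 hr


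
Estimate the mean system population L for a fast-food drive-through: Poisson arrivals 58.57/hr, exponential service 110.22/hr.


ρ = λ/μ = 58.57/110.22 = 0.5314
L = ρ/(1−ρ) = 0.5314/(1 − 0.5314) = 0.5314/0.4686 = 1.1340

Final: 1.1340


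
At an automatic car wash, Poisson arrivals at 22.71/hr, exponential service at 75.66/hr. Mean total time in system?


W = 1/(μ−λ) = 1/(75.66 − 22.71) = 1/52.95 = 0.01889 hr

Final: 0.01889 hr


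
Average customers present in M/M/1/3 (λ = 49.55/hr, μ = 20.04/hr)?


ρ = 49.55/20.04 = 2.4726
L = ρ[1 − (K+1)ρ^K + Kρ^(K+1)] / [(1−ρ)(1−ρ^(K+1))]
Numerator: 2.4726·(1 − 4·15.116033 + 3·37.375221) = 130.208526
Denominator: (-1.4726)·(-36.375221) = 53.564509
L = 130.208526/53.564509 = 2.4309

Final: 2.4309


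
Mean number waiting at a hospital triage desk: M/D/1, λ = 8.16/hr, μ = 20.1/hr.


ρ = 8.16/20.1 = 0.4060
M/D/1: Lq = ρ²/(2(1−ρ)) = 0.1648/(2·0.5940) = 0.13872

Final: 0.13872


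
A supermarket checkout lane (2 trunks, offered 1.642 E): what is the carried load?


B(2,1.642) = 0.337858 (Erlang-B)
Carried load = a(1 − B) = 1.642·(1 − 0.337858) = 1.642·0.662142 = 1.0872 E

Final: 1.0872 Erlangs


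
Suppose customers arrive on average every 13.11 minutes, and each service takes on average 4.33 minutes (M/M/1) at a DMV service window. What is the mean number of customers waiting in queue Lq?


λ = 60/13.11 = 4.5767 /hr
μ = 60/4.33 = 13.8568 /hr
ρ = λ/μ = 4.5767/13.8568 = 0.3303
Lq = ρ²/(1−ρ) = 0.1091/0.6697 = 0.1629

Final: 0.1629


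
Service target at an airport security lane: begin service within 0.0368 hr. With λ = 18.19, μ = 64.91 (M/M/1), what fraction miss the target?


ρ = 18.19/64.91 = 0.2802
P(Wq > t) = ρ·e^{−(μ−λ)t} = 0.2802·e^{−1.7193}
= 0.2802·0.179192 = 0.050216

Final: 0.050216


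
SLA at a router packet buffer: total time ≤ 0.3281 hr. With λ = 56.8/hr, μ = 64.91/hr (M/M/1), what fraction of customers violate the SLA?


W ~ Exponential(μ−λ) for M/M/1.
μ − λ = 64.91 − 56.8 = 8.1100
P(W > t) = e^{−(μ−λ)t} = e^{−2.6609} = 0.069886

Final: 0.069886


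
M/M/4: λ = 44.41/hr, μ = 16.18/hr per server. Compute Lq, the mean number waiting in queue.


a = λ/μ = 2.7447; ρ = a/4 = 0.6862
P₀ = 0.054073
Lq = P₀·a^c·ρ / (c!·(1−ρ)²) = 0.054073·56.75564·0.6862/(24·0.09848)
= 0.89099

Final: 0.89099


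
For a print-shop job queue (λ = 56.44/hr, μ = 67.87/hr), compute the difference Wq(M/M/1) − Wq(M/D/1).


ρ = 56.44/67.87 = 0.8316
Wq(M/M/1) = ρ/(μ−λ) = 0.8316/11.43 = 0.07276 hr
Wq(M/D/1) = ρ/(2(μ−λ)) = 0.03638 hr
Savings = 0.07276 − 0.03638 = 0.03638 hr

Final: 0.03638 hr


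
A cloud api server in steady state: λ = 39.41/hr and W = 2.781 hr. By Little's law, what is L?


L = λW = 39.41·2.781 = 109.5992

Final: 109.5992


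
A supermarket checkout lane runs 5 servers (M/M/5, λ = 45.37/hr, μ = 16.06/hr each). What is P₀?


a = λ/μ = 45.37/16.06 = 2.8250; ρ = a/c = 0.5650
Σ_{k=0}^{4} a^k/k! (terms k=0..4) = 1.00000 + 2.82503 + 3.99040 + 3.75767 + 2.65388 = 14.22698
Tail: a^5/(5!(1−ρ)) = 179.93523/(120·0.4350) = 3.44708
P₀ = 1/(14.22698 + 3.44708) = 1/17.67407 = 0.056580

Final: 0.056580


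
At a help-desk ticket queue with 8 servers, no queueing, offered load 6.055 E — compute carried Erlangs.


B(8,6.055) = 0.124934 (Erlang-B)
Carried load = a(1 − B) = 6.055·(1 − 0.124934) = 6.055·0.875066 = 5.2985 E

Final: 5.2985 Erlangs


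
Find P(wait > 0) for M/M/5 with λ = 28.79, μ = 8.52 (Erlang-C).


a = λ/μ = 3.3791; ρ = a/5 = 0.6758
P₀ = 0.030051 (from M/M/c formula)
C(c,a) = [a^c/(c!(1−ρ))]·P₀ = [440.56536/(120·0.3242)]·0.030051
= 11.32518·0.030051 = 0.340335

Final: 0.340335


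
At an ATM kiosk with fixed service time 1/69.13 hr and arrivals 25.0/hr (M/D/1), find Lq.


ρ = 25.0/69.13 = 0.3616
M/D/1: Lq = ρ²/(2(1−ρ)) = 0.1308/(2·0.6384) = 0.10244

Final: 0.10244


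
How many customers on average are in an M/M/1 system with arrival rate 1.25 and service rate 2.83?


ρ = λ/μ = 1.25/2.83 = 0.4417
L = ρ/(1−ρ) = 0.4417/(1 − 0.4417) = 0.4417/0.5583 = 0.7911

Final: 0.7911


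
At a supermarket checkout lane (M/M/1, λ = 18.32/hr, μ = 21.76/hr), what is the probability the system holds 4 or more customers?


ρ = 18.32/21.76 = 0.8419
P(N ≥ n) = ρ^n = 0.8419^4 = 0.502419

Final: 0.502419


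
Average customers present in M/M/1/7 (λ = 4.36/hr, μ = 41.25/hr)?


ρ = 4.36/41.25 = 0.1057
L = ρ[1 − (K+1)ρ^K + Kρ^(K+1)] / [(1−ρ)(1−ρ^(K+1))]
Numerator: 0.1057·(1 − 8·0.0000001474 + 7·0.00000001558) = 0.105697
Denominator: (0.8943)·(1.000000) = 0.894303
L = 0.105697/0.894303 = 0.1182

Final: 0.1182


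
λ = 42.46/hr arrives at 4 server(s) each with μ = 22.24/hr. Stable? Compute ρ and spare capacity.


Total capacity cμ = 4·22.24 = 88.96/hr
ρ = λ/(cμ) = 42.46/88.96 = 0.4773
Stable ⇔ ρ < 1: YES
Spare capacity = cμ − λ = 88.96 − 42.46 = 46.50/hr

Final: ρ = 0.4773; stable; margin = 46.50/hr


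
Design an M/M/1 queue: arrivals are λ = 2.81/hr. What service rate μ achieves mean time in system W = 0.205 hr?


W = 1/(μ−λ) ⇒ μ − λ = 1/W = 1/0.205 = 4.8780
μ = λ + 1/W = 2.81 + 4.8780 = 7.6880 per hr

Final: 7.6880 /hr


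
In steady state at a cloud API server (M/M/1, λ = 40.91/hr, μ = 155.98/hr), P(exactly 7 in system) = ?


ρ = 40.91/155.98 = 0.2623
P_n = (1−ρ)·ρ^n = (1 − 0.2623)·0.2623^7 = 0.7377·0.00008537 = 0.00006298

Final: 0.00006298


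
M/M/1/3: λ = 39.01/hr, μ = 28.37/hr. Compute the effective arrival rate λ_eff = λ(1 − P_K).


ρ = 1.3750; P_K = (1−ρ)ρ^3/(1−ρ^4) = 0.378676
λ_eff = λ(1 − P_K) = 39.01·(1 − 0.378676) = 39.01·0.621324 = 24.2378 /hr

Final: 24.2378 /hr


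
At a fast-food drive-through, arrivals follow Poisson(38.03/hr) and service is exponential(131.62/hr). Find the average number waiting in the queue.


ρ = 38.03/131.62 = 0.2889
Lq = ρ²/(1−ρ) = 0.08349/0.7111 = 0.1174

Final: 0.1174


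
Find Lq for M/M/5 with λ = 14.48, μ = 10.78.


a = λ/μ = 1.3432; ρ = a/5 = 0.2686
P₀ = 0.260773
Lq = P₀·a^c·ρ / (c!·(1−ρ)²) = 0.260773·4.37269·0.2686/(120·0.53488)
= 0.004773

Final: 0.004773


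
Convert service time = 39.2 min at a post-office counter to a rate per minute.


μ = 1/(service time) in consistent units.
1 minute = 1 min, so μ = 1/39.2 = 0.02551 per minute

Final: 0.02551 /min


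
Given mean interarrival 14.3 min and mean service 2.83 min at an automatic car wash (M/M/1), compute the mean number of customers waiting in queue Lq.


λ = 60/14.3 = 4.1958 /hr
μ = 60/2.83 = 21.2014 /hr
ρ = λ/μ = 4.1958/21.2014 = 0.1979
Lq = ρ²/(1−ρ) = 0.03917/0.8021 = 0.04883

Final: 0.04883


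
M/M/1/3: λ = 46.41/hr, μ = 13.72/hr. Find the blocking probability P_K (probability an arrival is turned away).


ρ = λ/μ = 46.41/13.72 = 3.3827
P_K = (1−ρ)ρ^K/(1−ρ^(K+1)) = (-2.3827·38.705472)/(1 − 130.927184)
= -92.221712/-129.927184 = 0.709795

Final: 0.709795


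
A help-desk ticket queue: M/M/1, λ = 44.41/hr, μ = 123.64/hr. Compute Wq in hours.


ρ = 44.41/123.64 = 0.3592
Wq = ρ/(μ−λ) = 0.3592/(123.64 − 44.41) = 0.3592/79.23 = 0.004533 hr

Final: 0.004533 hr


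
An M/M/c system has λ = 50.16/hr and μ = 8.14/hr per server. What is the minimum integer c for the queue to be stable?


Stability requires cμ > λ ⇔ c > λ/μ.
λ/μ = 50.16/8.14 = 6.1622
Minimum integer c = ⌊6.1622⌋ + 1 = 7
Check: 7·8.14 = 56.98 > 50.16, while 6·8.14 = 48.84 ≤ 50.16

Final: 7 servers


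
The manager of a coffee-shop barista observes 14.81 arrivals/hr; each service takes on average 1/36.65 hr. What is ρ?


ρ = λ/μ = 14.81/36.65 = 0.4041

Final: 0.4041


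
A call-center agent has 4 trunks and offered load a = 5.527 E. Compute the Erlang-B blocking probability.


B(c,a) = (a^c/c!) / Σ_{k=0}^{c} a^k/k!
a^4/4! = 38.881823
Σ terms (k=0..4): 1.00000 + 5.52700 + 15.27386 + 28.13955 + 38.88182 = 88.822237
B = 38.881823/88.822237 = 0.437749

Final: 0.437749


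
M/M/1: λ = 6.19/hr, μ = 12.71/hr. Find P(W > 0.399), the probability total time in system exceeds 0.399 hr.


W ~ Exponential(μ−λ) for M/M/1.
μ − λ = 12.71 − 6.19 = 6.5200
P(W > t) = e^{−(μ−λ)t} = e^{−2.6015} = 0.074164

Final: 0.074164


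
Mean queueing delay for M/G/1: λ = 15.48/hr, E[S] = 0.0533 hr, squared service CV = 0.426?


ρ = λ·E[S] = 15.48·0.0533 = 0.8251
E[S²] = E[S]²(1+C_s²) = 0.0533²·(1+0.426) = 0.004051
Wq = λ·E[S²]/(2(1−ρ)) = 15.48·0.004051/(2·0.1749) = 0.17926 hr

Final: 0.17926 hr


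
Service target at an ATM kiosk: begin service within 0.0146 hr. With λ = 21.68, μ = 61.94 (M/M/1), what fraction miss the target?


ρ = 21.68/61.94 = 0.3500
P(Wq > t) = ρ·e^{−(μ−λ)t} = 0.3500·e^{−0.5878}
= 0.3500·0.555550 = 0.194452

Final: 0.194452


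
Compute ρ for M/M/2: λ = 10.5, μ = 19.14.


ρ = λ/(cμ) = 10.5/(2·19.14) = 10.5/38.28 = 0.2743

Final: 0.2743


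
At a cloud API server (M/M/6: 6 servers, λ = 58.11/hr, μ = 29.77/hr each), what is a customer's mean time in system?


a = 1.9520; ρ = 0.3253; P₀ = 0.141814
Lq = P₀·a^c·ρ/(c!(1−ρ)²) = 0.007787
Wq = Lq/λ = 0.007787/58.11 = 0.0001340 hr
W = Wq + 1/μ = 0.0001340 + 0.03359 = 0.03372 hr

Final: 0.03372 hr


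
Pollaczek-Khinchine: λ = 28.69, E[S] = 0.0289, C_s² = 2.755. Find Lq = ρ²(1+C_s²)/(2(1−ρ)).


ρ = λ·E[S] = 28.69·0.0289 = 0.8291
Lq = ρ²(1+C_s²)/(2(1−ρ)) = 0.6875·(1+2.755)/(2·0.1709)
= 0.6875·3.7550/0.3417 = 7.55438

Final: 7.55438


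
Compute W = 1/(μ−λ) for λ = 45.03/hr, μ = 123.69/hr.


W = 1/(μ−λ) = 1/(123.69 − 45.03) = 1/78.66 = 0.01271 hr

Final: 0.01271 hr


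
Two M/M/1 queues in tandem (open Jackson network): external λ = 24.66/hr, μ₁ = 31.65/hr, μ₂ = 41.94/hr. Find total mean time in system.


Each node sees arrival rate λ = 24.66/hr (tandem ⇒ throughput preserved).
W₁ = 1/(μ₁−λ) = 1/(31.65−24.66) = 0.14306 hr
W₂ = 1/(μ₂−λ) = 1/(41.94−24.66) = 0.05787 hr
W_total = W₁ + W₂ = 0.14306 + 0.05787 = 0.20093 hr

Final: 0.20093 hr


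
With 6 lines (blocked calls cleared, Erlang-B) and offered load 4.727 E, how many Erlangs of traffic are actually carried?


B(6,4.727) = 0.171271 (Erlang-B)
Carried load = a(1 − B) = 4.727·(1 − 0.171271) = 4.727·0.828729 = 3.9174 E

Final: 3.9174 Erlangs


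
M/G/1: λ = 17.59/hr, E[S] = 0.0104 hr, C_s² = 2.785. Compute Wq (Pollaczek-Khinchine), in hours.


ρ = λ·E[S] = 17.59·0.0104 = 0.1829
E[S²] = E[S]²(1+C_s²) = 0.0104²·(1+2.785) = 0.0004094
Wq = λ·E[S²]/(2(1−ρ)) = 17.59·0.0004094/(2·0.8171) = 0.004407 hr

Final: 0.004407 hr


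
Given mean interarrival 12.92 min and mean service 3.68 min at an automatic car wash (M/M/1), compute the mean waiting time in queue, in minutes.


λ = 60/12.92 = 4.6440 /hr
μ = 60/3.68 = 16.3043 /hr
ρ = λ/μ = 4.6440/16.3043 = 0.2848
Wq = ρ/(μ−λ) = 0.2848/(16.3043−4.6440) = 0.02443 hr
In minutes: 0.02443·60 = 1.466 min

Final: 1.466 min


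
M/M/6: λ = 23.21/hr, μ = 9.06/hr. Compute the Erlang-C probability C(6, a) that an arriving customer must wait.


a = λ/μ = 2.5618; ρ = a/6 = 0.4270
P₀ = 0.076660 (from M/M/c formula)
C(c,a) = [a^c/(c!(1−ρ))]·P₀ = [282.67126/(720·0.5730)]·0.076660
= 0.68513·0.076660 = 0.052522

Final: 0.052522


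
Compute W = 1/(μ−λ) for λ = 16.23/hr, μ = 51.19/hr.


W = 1/(μ−λ) = 1/(51.19 − 16.23) = 1/34.96 = 0.02860 hr

Final: 0.02860 hr


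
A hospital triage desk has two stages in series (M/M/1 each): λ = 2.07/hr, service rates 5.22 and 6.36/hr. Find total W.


Each node sees arrival rate λ = 2.07/hr (tandem ⇒ throughput preserved).
W₁ = 1/(μ₁−λ) = 1/(5.22−2.07) = 0.31746 hr
W₂ = 1/(μ₂−λ) = 1/(6.36−2.07) = 0.23310 hr
W_total = W₁ + W₂ = 0.31746 + 0.23310 = 0.55056 hr

Final: 0.55056 hr


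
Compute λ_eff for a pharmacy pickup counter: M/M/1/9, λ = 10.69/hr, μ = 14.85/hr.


ρ = 0.7199; P_K = (1−ρ)ρ^9/(1−ρ^10) = 0.015107
λ_eff = λ(1 − P_K) = 10.69·(1 − 0.015107) = 10.69·0.984893 = 10.5285 /hr

Final: 10.5285 /hr


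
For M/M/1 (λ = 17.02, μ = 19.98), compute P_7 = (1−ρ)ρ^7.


ρ = 17.02/19.98 = 0.8519
P_n = (1−ρ)·ρ^n = (1 − 0.8519)·0.8519^7 = 0.1481·0.325498 = 0.048222

Final: 0.048222


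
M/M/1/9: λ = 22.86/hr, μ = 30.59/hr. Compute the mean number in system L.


ρ = 22.86/30.59 = 0.7473
L = ρ[1 − (K+1)ρ^K + Kρ^(K+1)] / [(1−ρ)(1−ρ^(K+1))]
Numerator: 0.7473·(1 − 10·0.072689 + 9·0.054321) = 0.569441
Denominator: (0.2527)·(0.945679) = 0.238970
L = 0.569441/0.238970 = 2.3829

Final: 2.3829


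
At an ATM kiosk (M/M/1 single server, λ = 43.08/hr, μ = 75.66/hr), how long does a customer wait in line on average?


ρ = 43.08/75.66 = 0.5694
Wq = ρ/(μ−λ) = 0.5694/(75.66 − 43.08) = 0.5694/32.58 = 0.01748 hr

Final: 0.01748 hr


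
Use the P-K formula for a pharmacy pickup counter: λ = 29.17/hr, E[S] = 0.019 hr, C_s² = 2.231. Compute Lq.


ρ = λ·E[S] = 29.17·0.019 = 0.5542
Lq = ρ²(1+C_s²)/(2(1−ρ)) = 0.3072·(1+2.231)/(2·0.4458)
= 0.3072·3.2310/0.8915 = 1.11321

Final: 1.11321


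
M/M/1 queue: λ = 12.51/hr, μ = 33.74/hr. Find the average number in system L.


ρ = λ/μ = 12.51/33.74 = 0.3708
L = ρ/(1−ρ) = 0.3708/(1 − 0.3708) = 0.3708/0.6292 = 0.5893

Final: 0.5893


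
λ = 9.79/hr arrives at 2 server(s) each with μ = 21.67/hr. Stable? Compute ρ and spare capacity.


Total capacity cμ = 2·21.67 = 43.34/hr
ρ = λ/(cμ) = 9.79/43.34 = 0.2259
Stable ⇔ ρ < 1: YES
Spare capacity = cμ − λ = 43.34 − 9.79 = 33.55/hr

Final: ρ = 0.2259; stable; margin = 33.55/hr


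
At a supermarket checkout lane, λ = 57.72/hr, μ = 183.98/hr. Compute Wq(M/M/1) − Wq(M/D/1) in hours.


ρ = 57.72/183.98 = 0.3137
Wq(M/M/1) = ρ/(μ−λ) = 0.3137/126.26 = 0.002485 hr
Wq(M/D/1) = ρ/(2(μ−λ)) = 0.001242 hr
Savings = 0.002485 − 0.001242 = 0.001242 hr

Final: 0.001242 hr


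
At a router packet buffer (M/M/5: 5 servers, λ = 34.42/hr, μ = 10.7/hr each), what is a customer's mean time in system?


a = 3.2168; ρ = 0.6434; P₀ = 0.036431
Lq = P₀·a^c·ρ/(c!(1−ρ)²) = 0.52897
Wq = Lq/λ = 0.52897/34.42 = 0.01537 hr
W = Wq + 1/μ = 0.01537 + 0.09346 = 0.10883 hr

Final: 0.10883 hr


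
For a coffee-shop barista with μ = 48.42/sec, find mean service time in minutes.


Mean service time = 1/μ = 1/48.42 second = 0.02065 second
In minutes: 0.02065 × 0.0166667 = 0.0003442 min

Final: 0.0003442 min


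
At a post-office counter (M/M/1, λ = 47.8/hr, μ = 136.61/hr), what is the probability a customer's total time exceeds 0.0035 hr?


W ~ Exponential(μ−λ) for M/M/1.
μ − λ = 136.61 − 47.8 = 88.8100
P(W > t) = e^{−(μ−λ)t} = e^{−0.3108} = 0.732835

Final: 0.732835


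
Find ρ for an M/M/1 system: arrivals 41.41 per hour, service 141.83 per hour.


ρ = λ/μ = 41.41/141.83 = 0.2920

Final: 0.2920


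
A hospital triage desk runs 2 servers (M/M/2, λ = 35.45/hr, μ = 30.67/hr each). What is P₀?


a = λ/μ = 35.45/30.67 = 1.1559; ρ = a/c = 0.5779
Σ_{k=0}^{1} a^k/k! (terms k=0..1) = 1.00000 + 1.15585 = 2.15585
Tail: a^2/(2!(1−ρ)) = 1.33600/(2·0.4221) = 1.58266
P₀ = 1/(2.15585 + 1.58266) = 1/3.73851 = 0.267486

Final: 0.267486


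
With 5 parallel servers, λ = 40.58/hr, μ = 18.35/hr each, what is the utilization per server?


ρ = λ/(cμ) = 40.58/(5·18.35) = 40.58/91.75 = 0.4423

Final: 0.4423


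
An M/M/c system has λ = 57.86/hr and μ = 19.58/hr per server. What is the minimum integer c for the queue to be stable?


Stability requires cμ > λ ⇔ c > λ/μ.
λ/μ = 57.86/19.58 = 2.9551
Minimum integer c = ⌊2.9551⌋ + 1 = 3
Check: 3·19.58 = 58.74 > 57.86, while 2·19.58 = 39.16 ≤ 57.86

Final: 3 servers


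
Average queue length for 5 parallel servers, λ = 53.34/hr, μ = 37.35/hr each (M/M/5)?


a = λ/μ = 1.4281; ρ = a/5 = 0.2856
P₀ = 0.239468
Lq = P₀·a^c·ρ / (c!·(1−ρ)²) = 0.239468·5.94035·0.2856/(120·0.51034)
= 0.006635

Final: 0.006635


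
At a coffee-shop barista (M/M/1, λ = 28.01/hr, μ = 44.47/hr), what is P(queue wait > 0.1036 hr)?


ρ = 28.01/44.47 = 0.6299
P(Wq > t) = ρ·e^{−(μ−λ)t} = 0.6299·e^{−1.7053}
= 0.6299·0.181726 = 0.114462

Final: 0.114462


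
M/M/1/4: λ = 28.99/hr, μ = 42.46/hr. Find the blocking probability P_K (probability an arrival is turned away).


ρ = λ/μ = 28.99/42.46 = 0.6828
P_K = (1−ρ)ρ^K/(1−ρ^(K+1)) = (0.3172·0.217307)/(1 − 0.148368)
= 0.068938/0.851632 = 0.080948

Final: 0.080948


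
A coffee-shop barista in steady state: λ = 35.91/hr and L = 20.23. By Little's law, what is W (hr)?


W = L/λ = 20.23/35.91 = 0.5634 hr

Final: 0.5634 hr


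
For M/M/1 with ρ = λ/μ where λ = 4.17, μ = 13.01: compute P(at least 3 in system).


ρ = 4.17/13.01 = 0.3205
P(N ≥ n) = ρ^n = 0.3205^3 = 0.032929

Final: 0.032929


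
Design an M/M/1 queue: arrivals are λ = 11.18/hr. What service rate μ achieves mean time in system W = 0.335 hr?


W = 1/(μ−λ) ⇒ μ − λ = 1/W = 1/0.335 = 2.9851
μ = λ + 1/W = 11.18 + 2.9851 = 14.1651 per hr

Final: 14.1651 /hr


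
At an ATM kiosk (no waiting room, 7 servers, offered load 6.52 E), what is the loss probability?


B(c,a) = (a^c/c!) / Σ_{k=0}^{c} a^k/k!
a^7/7! = 99.380833
Σ terms (k=0..7): 1.00000 + 6.52000 + 21.25520 + 46.19463 + 75.29725 + 98.18762 + 106.69721 + 99.38083 = 454.532756
B = 99.380833/454.532756 = 0.218644

Final: 0.218644


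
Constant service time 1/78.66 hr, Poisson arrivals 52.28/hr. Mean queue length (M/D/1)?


ρ = 52.28/78.66 = 0.6646
M/D/1: Lq = ρ²/(2(1−ρ)) = 0.4417/(2·0.3354) = 0.65859

Final: 0.65859


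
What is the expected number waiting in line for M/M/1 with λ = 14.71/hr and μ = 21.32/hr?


ρ = 14.71/21.32 = 0.6900
Lq = ρ²/(1−ρ) = 0.4760/0.3100 = 1.5355

Final: 1.5355


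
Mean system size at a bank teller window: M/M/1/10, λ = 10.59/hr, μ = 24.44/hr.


ρ = 10.59/24.44 = 0.4333
L = ρ[1 − (K+1)ρ^K + Kρ^(K+1)] / [(1−ρ)(1−ρ^(K+1))]
Numerator: 0.4333·(1 − 11·0.0002333 + 10·0.0001011) = 0.432632
Denominator: (0.5667)·(0.999899) = 0.566637
L = 0.432632/0.566637 = 0.7635

Final: 0.7635


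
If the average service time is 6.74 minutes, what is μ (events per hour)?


μ = 1/(service time) in consistent units.
1 hour = 60 min, so μ = 60/6.74 = 8.9021 per hour

Final: 8.9021 /hr


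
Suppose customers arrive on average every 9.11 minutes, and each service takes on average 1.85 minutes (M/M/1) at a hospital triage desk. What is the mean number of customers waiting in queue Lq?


λ = 60/9.11 = 6.5862 /hr
μ = 60/1.85 = 32.4324 /hr
ρ = λ/μ = 6.5862/32.4324 = 0.2031
Lq = ρ²/(1−ρ) = 0.04124/0.7969 = 0.05175

Final: 0.05175


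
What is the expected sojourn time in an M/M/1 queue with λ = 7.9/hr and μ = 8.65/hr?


W = 1/(μ−λ) = 1/(8.65 − 7.9) = 1/0.7500 = 1.3333 hr

Final: 1.3333 hr


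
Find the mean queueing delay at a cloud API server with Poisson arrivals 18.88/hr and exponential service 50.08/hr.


ρ = 18.88/50.08 = 0.3770
Wq = ρ/(μ−λ) = 0.3770/(50.08 − 18.88) = 0.3770/31.20 = 0.01208 hr

Final: 0.01208 hr


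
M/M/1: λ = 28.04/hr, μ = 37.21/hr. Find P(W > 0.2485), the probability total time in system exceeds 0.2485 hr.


W ~ Exponential(μ−λ) for M/M/1.
μ − λ = 37.21 − 28.04 = 9.1700
P(W > t) = e^{−(μ−λ)t} = e^{−2.2787} = 0.102413

Final: 0.102413


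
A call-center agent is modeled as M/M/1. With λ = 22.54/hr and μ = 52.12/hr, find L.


ρ = λ/μ = 22.54/52.12 = 0.4325
L = ρ/(1−ρ) = 0.4325/(1 − 0.4325) = 0.4325/0.5675 = 0.7620

Final: 0.7620


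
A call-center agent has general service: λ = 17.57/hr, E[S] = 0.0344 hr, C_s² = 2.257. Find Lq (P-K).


ρ = λ·E[S] = 17.57·0.0344 = 0.6044
Lq = ρ²(1+C_s²)/(2(1−ρ)) = 0.3653·(1+2.257)/(2·0.3956)
= 0.3653·3.2570/0.7912 = 1.50384

Final: 1.50384


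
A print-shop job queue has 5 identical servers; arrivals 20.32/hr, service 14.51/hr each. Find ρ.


ρ = λ/(cμ) = 20.32/(5·14.51) = 20.32/72.55 = 0.2801

Final: 0.2801


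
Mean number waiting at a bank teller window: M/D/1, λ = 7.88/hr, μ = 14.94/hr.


ρ = 7.88/14.94 = 0.5274
M/D/1: Lq = ρ²/(2(1−ρ)) = 0.2782/(2·0.4726) = 0.29435

Final: 0.29435


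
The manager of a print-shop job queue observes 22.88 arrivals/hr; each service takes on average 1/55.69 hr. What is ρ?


ρ = λ/μ = 22.88/55.69 = 0.4108

Final: 0.4108


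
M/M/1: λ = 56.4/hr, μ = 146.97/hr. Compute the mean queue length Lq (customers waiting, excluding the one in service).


ρ = 56.4/146.97 = 0.3838
Lq = ρ²/(1−ρ) = 0.1473/0.6162 = 0.2390

Final: 0.2390


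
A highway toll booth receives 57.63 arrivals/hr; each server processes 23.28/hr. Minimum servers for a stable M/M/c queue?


Stability requires cμ > λ ⇔ c > λ/μ.
λ/μ = 57.63/23.28 = 2.4755
Minimum integer c = ⌊2.4755⌋ + 1 = 3
Check: 3·23.28 = 69.84 > 57.63, while 2·23.28 = 46.56 ≤ 57.63

Final: 3 servers


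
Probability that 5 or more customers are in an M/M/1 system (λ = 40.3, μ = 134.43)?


ρ = 40.3/134.43 = 0.2998
P(N ≥ n) = ρ^n = 0.2998^5 = 0.002421

Final: 0.002421


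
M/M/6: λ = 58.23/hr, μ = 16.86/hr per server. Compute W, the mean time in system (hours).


a = 3.4537; ρ = 0.5756; P₀ = 0.030430
Lq = P₀·a^c·ρ/(c!(1−ρ)²) = 0.22927
Wq = Lq/λ = 0.22927/58.23 = 0.003937 hr
W = Wq + 1/μ = 0.003937 + 0.05931 = 0.06325 hr

Final: 0.06325 hr


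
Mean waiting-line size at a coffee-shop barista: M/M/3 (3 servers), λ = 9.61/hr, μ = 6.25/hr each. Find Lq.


a = λ/μ = 1.5376; ρ = a/3 = 0.5125
P₀ = 0.201507
Lq = P₀·a^c·ρ / (c!·(1−ρ)²) = 0.201507·3.63522·0.5125/(6·0.23762)
= 0.26333

Final: 0.26333
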